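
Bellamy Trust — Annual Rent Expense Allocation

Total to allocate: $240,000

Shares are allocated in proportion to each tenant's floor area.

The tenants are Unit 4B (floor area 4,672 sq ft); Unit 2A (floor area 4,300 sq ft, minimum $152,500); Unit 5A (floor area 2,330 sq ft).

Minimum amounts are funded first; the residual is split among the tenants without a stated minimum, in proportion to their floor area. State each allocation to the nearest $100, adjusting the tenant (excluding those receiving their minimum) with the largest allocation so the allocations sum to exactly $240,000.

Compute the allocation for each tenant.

Unit 4B: $58,400; Unit 2A: $152,500; Unit 5A: $29,100

Guaranteed amounts: Unit 2A $152,500. Residual $87,500.
Residual split over remaining floor area 7,002: Unit 4B 58,383.32 → $58,400; Unit 5A 29,116.68 → $29,100.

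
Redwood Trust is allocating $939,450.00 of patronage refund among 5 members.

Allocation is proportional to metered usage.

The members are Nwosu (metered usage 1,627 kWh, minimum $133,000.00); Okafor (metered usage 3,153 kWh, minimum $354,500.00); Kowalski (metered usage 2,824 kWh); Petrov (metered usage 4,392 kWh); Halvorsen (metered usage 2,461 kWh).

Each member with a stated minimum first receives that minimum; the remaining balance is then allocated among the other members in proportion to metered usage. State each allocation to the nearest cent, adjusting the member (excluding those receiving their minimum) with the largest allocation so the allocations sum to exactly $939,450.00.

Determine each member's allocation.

Nwosu: $133,000.00 · Okafor: $354,500.00 · Kowalski: $131,890.75 · Petrov: $205,121.88 · Halvorsen: $114,937.37

Guaranteed amounts: Nwosu $133,000.00; Okafor $354,500.00. Residual $451,950.00.
Residual split over remaining metered usage 9,677: Kowalski 131,890.7513 → $131,890.75; Petrov 205,121.8766 → $205,121.88; Halvorsen 114,937.3721 → $114,937.37.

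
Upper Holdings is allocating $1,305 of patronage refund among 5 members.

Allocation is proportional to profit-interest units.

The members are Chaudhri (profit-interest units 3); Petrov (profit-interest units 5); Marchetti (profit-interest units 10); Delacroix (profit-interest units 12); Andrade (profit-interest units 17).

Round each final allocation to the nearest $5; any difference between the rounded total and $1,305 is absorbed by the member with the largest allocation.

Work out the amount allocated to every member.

Chaudhri: $85 · Petrov: $140 · Marchetti: $280 · Delacroix: $335 · Andrade: $465

Total profit-interest units = 47.
Unrounded shares: Chaudhri 3/47 × $1,305 = 83.30; Petrov 5/47 × $1,305 = 138.83; Marchetti 10/47 × $1,305 = 277.66; Delacroix 12/47 × $1,305 = 333.19; Andrade 17/47 × $1,305 = 472.02.
At nearest $5: Chaudhri $85; Petrov $140; Marchetti $280; Delacroix $335; Andrade $470. Sum = $1,310.
Difference $1,305 − $1,310 = −$5 applied to largest allocation (Andrade): Andrade becomes $465.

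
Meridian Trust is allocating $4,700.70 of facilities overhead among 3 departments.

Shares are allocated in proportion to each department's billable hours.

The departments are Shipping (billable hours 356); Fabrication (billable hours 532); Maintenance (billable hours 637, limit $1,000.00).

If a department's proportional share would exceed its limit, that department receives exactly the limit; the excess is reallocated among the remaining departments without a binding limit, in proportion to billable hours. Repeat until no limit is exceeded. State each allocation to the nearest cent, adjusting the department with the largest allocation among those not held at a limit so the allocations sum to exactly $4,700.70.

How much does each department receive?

Shipping: $1,483.61 · Fabrication: $2,217.09 · Maintenance: $1,000.00

Billable hours total: 1,525.
Proportional shares (ignoring caps): Shipping 1,097.3437; Fabrication 1,639.8508; Maintenance 1,963.5055.
Capped: Maintenance ($1,000.00); remaining pool $3,700.70 reallocated over remaining billable hours 888.
Shares after redistribution: Shipping 1,483.6140 → $1,483.61; Fabrication 2,217.0860 → $2,217.09.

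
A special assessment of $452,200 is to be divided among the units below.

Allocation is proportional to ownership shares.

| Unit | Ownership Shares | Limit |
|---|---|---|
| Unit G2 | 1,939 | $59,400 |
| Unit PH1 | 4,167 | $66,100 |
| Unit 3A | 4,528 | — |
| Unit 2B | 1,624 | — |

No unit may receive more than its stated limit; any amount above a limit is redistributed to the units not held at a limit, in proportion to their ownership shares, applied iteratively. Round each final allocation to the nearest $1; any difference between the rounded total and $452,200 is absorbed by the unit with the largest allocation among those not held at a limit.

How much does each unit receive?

Unit G2: $59,400 | Unit PH1: $66,100 | Unit 3A: $240,458 | Unit 2B: $86,242

Total ownership shares = 12,258.
Pro-rata shares before constraints: Unit G2 71,530.09; Unit PH1 153,721.44; Unit 3A 167,038.80; Unit 2B 59,909.68.
Cap binds for Unit G2 ($59,400), Unit PH1 ($66,100); balance $326,700 reallocated over remaining ownership shares 6,152.
Remaining shares: Unit 3A 240,458.00 → $240,458; Unit 2B 86,242.00 → $86,242.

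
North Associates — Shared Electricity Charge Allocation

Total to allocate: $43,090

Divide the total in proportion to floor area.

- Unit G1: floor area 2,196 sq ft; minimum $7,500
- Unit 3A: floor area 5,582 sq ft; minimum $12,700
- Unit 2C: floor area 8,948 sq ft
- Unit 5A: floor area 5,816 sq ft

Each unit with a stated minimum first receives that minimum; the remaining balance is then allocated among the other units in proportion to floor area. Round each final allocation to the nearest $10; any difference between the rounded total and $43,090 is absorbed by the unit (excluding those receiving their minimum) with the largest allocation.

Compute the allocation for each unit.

Fund the minimums — Unit G1 $7,500; Unit 3A $12,700. Balance $22,890.
Balance split over remaining floor area 14,764: Unit 2C 13,872.92 → $13,870; Unit 5A 9,017.08 → $9,020.

Unit G1: $7,500; Unit 3A: $12,700; Unit 2C: $13,870; Unit 5A: $9,020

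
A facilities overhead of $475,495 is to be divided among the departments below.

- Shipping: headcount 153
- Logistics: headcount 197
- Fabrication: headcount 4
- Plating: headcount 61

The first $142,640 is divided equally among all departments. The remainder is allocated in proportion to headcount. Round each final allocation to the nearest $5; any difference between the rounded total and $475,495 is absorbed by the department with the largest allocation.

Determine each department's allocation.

Shipping: $158,375 · Logistics: $193,665 · Fabrication: $38,870 · Plating: $84,585

Equal tier: $142,640 ÷ 4 = $35,660 apiece.
Remainder $332,855 by headcount (total 415): Shipping 122,715.22 → $122,715; Logistics 158,005.87 → $158,005; Fabrication 3,208.24 → $3,210; Plating 48,925.67 → $48,925.
Totals: Shipping $35,660 + $122,715 = $158,375; Logistics $35,660 + $158,005 = $193,665; Fabrication $35,660 + $3,210 = $38,870; Plating $35,660 + $48,925 = $84,585.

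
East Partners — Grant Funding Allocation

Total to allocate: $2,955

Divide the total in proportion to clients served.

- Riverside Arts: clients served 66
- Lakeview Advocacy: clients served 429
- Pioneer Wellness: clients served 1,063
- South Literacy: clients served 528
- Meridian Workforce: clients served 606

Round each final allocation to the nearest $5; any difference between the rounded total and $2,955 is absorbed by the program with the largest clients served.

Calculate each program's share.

Combined clients served = 2,692.
Unrounded shares: Riverside Arts 66/2,692 × $2,955 = 72.45; Lakeview Advocacy 429/2,692 × $2,955 = 470.91; Pioneer Wellness 1,063/2,692 × $2,955 = 1,166.85; South Literacy 528/2,692 × $2,955 = 579.58; Meridian Workforce 606/2,692 × $2,955 = 665.20.
At nearest $5: Riverside Arts $70; Lakeview Advocacy $470; Pioneer Wellness $1,165; South Literacy $580; Meridian Workforce $665. Sum = $2,950.
Difference $2,955 − $2,950 = +$5 applied to largest clients served (Pioneer Wellness): Pioneer Wellness becomes $1,170.

Riverside Arts: $70; Lakeview Advocacy: $470; Pioneer Wellness: $1,170; South Literacy: $580; Meridian Workforce: $665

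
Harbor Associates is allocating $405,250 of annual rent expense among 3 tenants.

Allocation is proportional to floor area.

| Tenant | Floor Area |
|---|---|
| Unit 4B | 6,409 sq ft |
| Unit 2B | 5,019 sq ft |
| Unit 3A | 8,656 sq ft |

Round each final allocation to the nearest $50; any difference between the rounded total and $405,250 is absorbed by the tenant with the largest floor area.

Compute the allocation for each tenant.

Unit 4B: $129,300; Unit 2B: $101,250; Unit 3A: $174,700

Total floor area = 20,084.
Raw shares: Unit 4B 6,409/20,084 × $405,250 = 129,319.22; Unit 2B 5,019/20,084 × $405,250 = 101,272.14; Unit 3A 8,656/20,084 × $405,250 = 174,658.63.
After rounding ($50): Unit 4B $129,300; Unit 2B $101,250; Unit 3A $174,650. Sum = $405,200.
Difference $405,250 − $405,200 = +$50 applied to largest floor area (Unit 3A): Unit 3A becomes $174,700.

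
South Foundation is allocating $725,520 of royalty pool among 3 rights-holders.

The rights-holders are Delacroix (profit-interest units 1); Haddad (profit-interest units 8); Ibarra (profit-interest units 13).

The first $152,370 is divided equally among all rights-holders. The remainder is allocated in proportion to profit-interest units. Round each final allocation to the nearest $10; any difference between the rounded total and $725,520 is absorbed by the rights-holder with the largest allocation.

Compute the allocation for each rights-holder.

Delacroix: $76,840 · Haddad: $259,210 · Ibarra: $389,470

Equal tier: $152,370 ÷ 3 = $50,790 apiece.
Remainder $573,150 by profit-interest units (total 22): Delacroix 26,052.27 → $26,050; Haddad 208,418.18 → $208,420; Ibarra 338,679.55 → $338,680.
Totals: Delacroix $50,790 + $26,050 = $76,840; Haddad $50,790 + $208,420 = $259,210; Ibarra $50,790 + $338,680 = $389,470.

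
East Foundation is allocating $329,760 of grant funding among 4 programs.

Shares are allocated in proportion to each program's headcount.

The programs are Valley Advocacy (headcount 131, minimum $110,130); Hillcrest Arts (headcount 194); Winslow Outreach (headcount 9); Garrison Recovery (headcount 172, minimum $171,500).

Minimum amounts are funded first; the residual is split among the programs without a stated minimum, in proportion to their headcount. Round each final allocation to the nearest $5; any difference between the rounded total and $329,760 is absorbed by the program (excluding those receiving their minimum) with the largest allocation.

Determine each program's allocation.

Valley Advocacy: $110,130 · Hillcrest Arts: $45,995 · Winslow Outreach: $2,135 · Garrison Recovery: $171,500

Guaranteed amounts: Valley Advocacy $110,130; Garrison Recovery $171,500. Residual $48,130.
Residual split over remaining headcount 203: Hillcrest Arts 45,996.16 → $45,995; Winslow Outreach 2,133.84 → $2,135.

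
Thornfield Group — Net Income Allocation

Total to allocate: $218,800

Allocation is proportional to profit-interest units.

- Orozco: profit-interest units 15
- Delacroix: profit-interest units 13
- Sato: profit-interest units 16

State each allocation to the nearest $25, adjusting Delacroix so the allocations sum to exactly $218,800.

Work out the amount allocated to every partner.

Orozco: $74,600 | Delacroix: $64,625 | Sato: $79,575

Combined profit-interest units = 44.
Unrounded shares: Orozco 15/44 × $218,800 = 74,590.91; Delacroix 13/44 × $218,800 = 64,645.45; Sato 16/44 × $218,800 = 79,563.64.
Rounded to nearest $25: Orozco $74,600; Delacroix $64,650; Sato $79,575. Sum = $218,825.
Difference $218,800 − $218,825 = −$25 applied to Delacroix: Delacroix becomes $64,625.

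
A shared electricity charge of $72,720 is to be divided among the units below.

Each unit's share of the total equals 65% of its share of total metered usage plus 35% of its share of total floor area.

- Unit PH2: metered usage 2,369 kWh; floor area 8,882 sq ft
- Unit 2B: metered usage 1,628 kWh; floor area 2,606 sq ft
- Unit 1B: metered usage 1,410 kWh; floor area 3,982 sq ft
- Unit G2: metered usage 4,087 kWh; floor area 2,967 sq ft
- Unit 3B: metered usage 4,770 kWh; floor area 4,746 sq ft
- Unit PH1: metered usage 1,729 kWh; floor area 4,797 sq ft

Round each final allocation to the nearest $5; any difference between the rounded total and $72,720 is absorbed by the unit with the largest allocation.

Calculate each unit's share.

Unit PH2: $15,080 | Unit 2B: $7,180 | Unit 1B: $7,790 | Unit G2: $14,780 | Unit 3B: $18,415 | Unit PH1: $9,475

Metered usage total 15,993; floor area total 27,980.
Blended shares (65% metered usage + 35% floor area): Unit PH2 0.2074; Unit 2B 0.0988; Unit 1B 0.1071; Unit G2 0.2032; Unit 3B 0.2532; Unit PH1 0.1303.
Unrounded shares: Unit PH2 15,081.19; Unit 2B 7,182.17; Unit 1B 7,789.54; Unit G2 14,778.24; Unit 3B 18,415.14; Unit PH1 9,473.72.
At nearest $5: Unit PH2 $15,080; Unit 2B $7,180; Unit 1B $7,790; Unit G2 $14,780; Unit 3B $18,415; Unit PH1 $9,475. Sum = $72,720.
Rounded total matches; no reconciliation needed.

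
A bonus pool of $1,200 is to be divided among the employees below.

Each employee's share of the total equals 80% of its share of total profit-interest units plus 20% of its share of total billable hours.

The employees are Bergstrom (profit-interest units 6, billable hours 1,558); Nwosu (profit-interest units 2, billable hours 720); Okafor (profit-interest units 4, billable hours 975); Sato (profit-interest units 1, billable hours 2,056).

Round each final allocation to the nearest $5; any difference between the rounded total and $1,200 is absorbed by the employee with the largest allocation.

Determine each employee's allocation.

Totals — profit-interest units 13, billable hours 5,309.
Blended shares (80% profit-interest units + 20% billable hours): Bergstrom 0.4279; Nwosu 0.1502; Okafor 0.2829; Sato 0.1390.
Pro-rata amounts: Bergstrom 513.51; Nwosu 180.24; Okafor 339.46; Sato 166.79.
After rounding ($5): Bergstrom $515; Nwosu $180; Okafor $340; Sato $165. Sum = $1,200.
Sum already equals the total — no adjustment.

Bergstrom: $515 · Nwosu: $180 · Okafor: $340 · Sato: $165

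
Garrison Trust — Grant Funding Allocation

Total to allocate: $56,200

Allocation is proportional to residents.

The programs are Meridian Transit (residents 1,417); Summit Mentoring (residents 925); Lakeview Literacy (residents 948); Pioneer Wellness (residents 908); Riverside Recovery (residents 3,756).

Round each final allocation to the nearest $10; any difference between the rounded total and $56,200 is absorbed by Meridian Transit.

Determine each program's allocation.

Combined residents = 7,954.
Raw shares: Meridian Transit 1,417/7,954 × $56,200 = 10,011.99; Summit Mentoring 925/7,954 × $56,200 = 6,535.71; Lakeview Literacy 948/7,954 × $56,200 = 6,698.21; Pioneer Wellness 908/7,954 × $56,200 = 6,415.59; Riverside Recovery 3,756/7,954 × $56,200 = 26,538.50.
After rounding ($10): Meridian Transit $10,010; Summit Mentoring $6,540; Lakeview Literacy $6,700; Pioneer Wellness $6,420; Riverside Recovery $26,540. Sum = $56,210.
Difference $56,200 − $56,210 = −$10 applied to Meridian Transit: Meridian Transit becomes $10,000.

Meridian Transit: $10,000 · Summit Mentoring: $6,540 · Lakeview Literacy: $6,700 · Pioneer Wellness: $6,420 · Riverside Recovery: $26,540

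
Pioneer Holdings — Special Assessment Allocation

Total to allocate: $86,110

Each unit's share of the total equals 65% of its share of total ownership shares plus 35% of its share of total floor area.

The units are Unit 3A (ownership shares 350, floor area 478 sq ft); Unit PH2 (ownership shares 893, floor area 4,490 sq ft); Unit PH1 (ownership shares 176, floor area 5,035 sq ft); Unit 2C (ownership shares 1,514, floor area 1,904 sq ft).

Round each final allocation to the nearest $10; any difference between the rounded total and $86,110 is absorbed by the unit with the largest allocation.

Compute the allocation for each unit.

Unit 3A: $7,890 · Unit PH2: $28,410 · Unit PH1: $16,100 · Unit 2C: $33,710

Ownership shares total 2,933; floor area total 11,907.
Composite weights (65% ownership shares + 35% floor area): Unit 3A 0.0916; Unit PH2 0.3299; Unit PH1 0.1870; Unit 2C 0.3915.
Proportional shares: Unit 3A 7,889.07; Unit PH2 28,406.34; Unit PH1 16,103.05; Unit 2C 33,711.53.
At nearest $10: Unit 3A $7,890; Unit PH2 $28,410; Unit PH1 $16,100; Unit 2C $33,710. Sum = $86,110.
Sum already equals the total — no adjustment.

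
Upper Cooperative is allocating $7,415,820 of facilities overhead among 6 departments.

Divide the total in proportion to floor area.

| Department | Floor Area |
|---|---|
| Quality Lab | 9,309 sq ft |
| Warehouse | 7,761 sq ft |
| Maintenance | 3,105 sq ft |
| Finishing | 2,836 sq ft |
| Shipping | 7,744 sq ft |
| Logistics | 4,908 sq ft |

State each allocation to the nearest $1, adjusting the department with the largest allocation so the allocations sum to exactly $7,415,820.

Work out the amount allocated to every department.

Quality Lab: $1,935,729 · Warehouse: $1,613,834 · Maintenance: $645,659 · Finishing: $589,722 · Shipping: $1,610,299 · Logistics: $1,020,577

Sum of floor area: 35,663.
Unrounded shares: Quality Lab 9,309/35,663 × $7,415,820 = 1,935,728.02; Warehouse 7,761/35,663 × $7,415,820 = 1,613,834.48; Maintenance 3,105/35,663 × $7,415,820 = 645,658.56; Finishing 2,836/35,663 × $7,415,820 = 589,722.28; Shipping 7,744/35,663 × $7,415,820 = 1,610,299.47; Logistics 4,908/35,663 × $7,415,820 = 1,020,577.20.
After rounding ($1): Quality Lab $1,935,728; Warehouse $1,613,834; Maintenance $645,659; Finishing $589,722; Shipping $1,610,299; Logistics $1,020,577. Sum = $7,415,819.
Difference $7,415,820 − $7,415,819 = +$1 applied to largest allocation (Quality Lab): Quality Lab becomes $1,935,729.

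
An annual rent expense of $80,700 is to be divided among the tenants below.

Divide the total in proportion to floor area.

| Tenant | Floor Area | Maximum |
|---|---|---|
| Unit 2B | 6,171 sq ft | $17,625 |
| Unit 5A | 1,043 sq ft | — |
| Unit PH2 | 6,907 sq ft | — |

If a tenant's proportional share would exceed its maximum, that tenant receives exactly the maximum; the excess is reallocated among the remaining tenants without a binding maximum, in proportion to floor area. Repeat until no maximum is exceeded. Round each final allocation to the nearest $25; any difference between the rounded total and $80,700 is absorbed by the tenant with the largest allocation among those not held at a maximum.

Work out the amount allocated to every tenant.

Sum of floor area: 14,121.
Proportional shares (ignoring caps): Unit 2B 35,266.60; Unit 5A 5,960.63; Unit PH2 39,472.76.
Capped: Unit 2B ($17,625); remaining pool $63,075 reallocated over remaining floor area 7,950.
Shares after redistribution: Unit 5A 8,275.12 → $8,275; Unit PH2 54,799.88 → $54,800.

Unit 2B: $17,625; Unit 5A: $8,275; Unit PH2: $54,800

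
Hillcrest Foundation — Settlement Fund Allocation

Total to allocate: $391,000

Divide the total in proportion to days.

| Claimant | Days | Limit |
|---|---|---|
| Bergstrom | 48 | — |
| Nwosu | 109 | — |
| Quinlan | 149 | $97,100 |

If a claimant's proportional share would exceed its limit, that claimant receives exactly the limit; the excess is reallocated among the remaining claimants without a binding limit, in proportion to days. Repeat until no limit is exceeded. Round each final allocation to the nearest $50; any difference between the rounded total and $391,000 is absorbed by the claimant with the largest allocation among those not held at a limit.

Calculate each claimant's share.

Bergstrom: $89,850 · Nwosu: $204,050 · Quinlan: $97,100

Combined days = 306.
Proportional shares (ignoring caps): Bergstrom 61,333.33; Nwosu 139,277.78; Quinlan 190,388.89.
Capped: Quinlan ($97,100); remaining pool $293,900 reallocated over remaining days 157.
Shares after redistribution: Bergstrom 89,854.78 → $89,850; Nwosu 204,045.22 → $204,050.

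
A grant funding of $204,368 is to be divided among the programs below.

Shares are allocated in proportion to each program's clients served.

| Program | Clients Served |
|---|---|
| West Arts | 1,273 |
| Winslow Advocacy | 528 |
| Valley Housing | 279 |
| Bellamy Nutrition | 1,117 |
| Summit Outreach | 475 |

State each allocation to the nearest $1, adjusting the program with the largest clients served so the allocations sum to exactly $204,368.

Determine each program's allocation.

West Arts: $70,851 | Winslow Advocacy: $29,386 | Valley Housing: $15,528 | Bellamy Nutrition: $62,167 | Summit Outreach: $26,436

Combined clients served = 3,672.
Proportional shares: West Arts 1,273/3,672 × $204,368 = 70,849.80; Winslow Advocacy 528/3,672 × $204,368 = 29,386.25; Valley Housing 279/3,672 × $204,368 = 15,527.96; Bellamy Nutrition 1,117/3,672 × $204,368 = 62,167.499; Summit Outreach 475/3,672 × $204,368 = 26,436.49.
At nearest $1: West Arts $70,850; Winslow Advocacy $29,386; Valley Housing $15,528; Bellamy Nutrition $62,167; Summit Outreach $26,436. Sum = $204,367.
Difference $204,368 − $204,367 = +$1 applied to largest clients served (West Arts): West Arts becomes $70,851.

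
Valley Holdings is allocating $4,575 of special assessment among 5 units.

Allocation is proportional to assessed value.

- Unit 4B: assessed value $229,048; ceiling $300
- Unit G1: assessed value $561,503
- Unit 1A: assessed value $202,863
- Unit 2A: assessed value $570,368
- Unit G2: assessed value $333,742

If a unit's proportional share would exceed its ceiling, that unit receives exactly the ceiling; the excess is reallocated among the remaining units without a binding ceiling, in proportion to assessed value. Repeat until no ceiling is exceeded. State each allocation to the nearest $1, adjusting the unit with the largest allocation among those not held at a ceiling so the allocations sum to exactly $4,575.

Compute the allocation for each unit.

Unit 4B: $300 | Unit G1: $1,439 | Unit 1A: $520 | Unit 2A: $1,461 | Unit G2: $855

Total assessed value = 1,897,524.
Proportional shares (ignoring caps): Unit 4B 552.24; Unit G1 1,353.80; Unit 1A 489.11; Unit 2A 1,375.18; Unit G2 804.66.
Capped: Unit 4B ($300); remaining pool $4,275 reallocated over remaining assessed value 1,668,476.
Shares after redistribution: Unit G1 1,438.69 → $1,439; Unit 1A 519.78 → $520; Unit 2A 1,461.41 → $1,461; Unit G2 855.12 → $855.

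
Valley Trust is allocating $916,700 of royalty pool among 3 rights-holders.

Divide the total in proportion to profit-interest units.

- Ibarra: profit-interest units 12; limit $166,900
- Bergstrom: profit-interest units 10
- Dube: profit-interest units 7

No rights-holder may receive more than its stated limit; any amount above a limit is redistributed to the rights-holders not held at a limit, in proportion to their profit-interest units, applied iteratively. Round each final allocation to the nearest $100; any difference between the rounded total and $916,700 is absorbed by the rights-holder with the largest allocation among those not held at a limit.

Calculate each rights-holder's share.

Sum of profit-interest units: 29.
Pro-rata shares before constraints: Ibarra 379,324.14; Bergstrom 316,103.45; Dube 221,272.41.
Capped: Ibarra ($166,900); residual $749,800 reallocated over remaining profit-interest units 17.
Remaining shares: Bergstrom 441,058.82 → $441,100; Dube 308,741.18 → $308,700.

Ibarra: $166,900 · Bergstrom: $441,100 · Dube: $308,700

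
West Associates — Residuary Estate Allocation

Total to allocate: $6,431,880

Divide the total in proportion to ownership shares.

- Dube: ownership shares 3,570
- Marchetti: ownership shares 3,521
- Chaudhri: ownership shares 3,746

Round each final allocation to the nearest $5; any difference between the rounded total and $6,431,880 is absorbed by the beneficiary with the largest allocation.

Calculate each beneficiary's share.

Ownership shares total: 10,837.
Unrounded shares: Dube 3,570/10,837 × $6,431,880 = 2,118,834.70; Marchetti 3,521/10,837 × $6,431,880 = 2,089,752.65; Chaudhri 3,746/10,837 × $6,431,880 = 2,223,292.65.
Rounded to nearest $5: Dube $2,118,835; Marchetti $2,089,755; Chaudhri $2,223,295. Sum = $6,431,885.
Difference $6,431,880 − $6,431,885 = −$5 applied to largest allocation (Chaudhri): Chaudhri becomes $2,223,290.

Dube: $2,118,835; Marchetti: $2,089,755; Chaudhri: $2,223,290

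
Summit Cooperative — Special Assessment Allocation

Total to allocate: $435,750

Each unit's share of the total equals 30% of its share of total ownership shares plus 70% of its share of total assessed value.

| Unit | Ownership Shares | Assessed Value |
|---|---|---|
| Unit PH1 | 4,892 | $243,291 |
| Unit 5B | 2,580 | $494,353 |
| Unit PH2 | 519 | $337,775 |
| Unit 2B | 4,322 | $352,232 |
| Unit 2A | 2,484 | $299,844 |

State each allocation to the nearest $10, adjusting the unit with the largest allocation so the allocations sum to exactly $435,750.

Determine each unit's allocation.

Unit PH1: $86,180 · Unit 5B: $110,070 · Unit PH2: $64,230 · Unit 2B: $100,380 · Unit 2A: $74,890

Ownership shares total 14,797; assessed value total 1,727,495.
Composite weights (30% ownership shares + 70% assessed value): Unit PH1 0.1978; Unit 5B 0.2526; Unit PH2 0.1474; Unit 2B 0.2304; Unit 2A 0.1719.
Unrounded shares: Unit PH1 86,176.73; Unit 5B 110,081.42; Unit PH2 64,226.31; Unit 2B 100,376.82; Unit 2A 74,888.71.
At nearest $10: Unit PH1 $86,180; Unit 5B $110,080; Unit PH2 $64,230; Unit 2B $100,380; Unit 2A $74,890. Sum = $435,760.
Difference $435,750 − $435,760 = −$10 applied to largest allocation (Unit 5B): Unit 5B becomes $110,070.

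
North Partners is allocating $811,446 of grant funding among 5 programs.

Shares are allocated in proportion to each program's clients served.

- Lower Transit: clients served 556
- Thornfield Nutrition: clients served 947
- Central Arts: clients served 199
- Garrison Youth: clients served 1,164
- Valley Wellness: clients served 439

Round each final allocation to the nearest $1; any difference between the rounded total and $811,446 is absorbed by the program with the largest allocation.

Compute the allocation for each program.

Clients served total: 3,305.
Raw shares: Lower Transit 556/3,305 × $811,446 = 136,509.52; Thornfield Nutrition 947/3,305 × $811,446 = 232,508.13; Central Arts 199/3,305 × $811,446 = 48,858.62; Garrison Youth 1,164/3,305 × $811,446 = 285,786.13; Valley Wellness 439/3,305 × $811,446 = 107,783.60.
Rounded to nearest $1: Lower Transit $136,510; Thornfield Nutrition $232,508; Central Arts $48,859; Garrison Youth $285,786; Valley Wellness $107,784. Sum = $811,447.
Difference $811,446 − $811,447 = −$1 applied to largest allocation (Garrison Youth): Garrison Youth becomes $285,785.

Lower Transit: $136,510 · Thornfield Nutrition: $232,508 · Central Arts: $48,859 · Garrison Youth: $285,785 · Valley Wellness: $107,784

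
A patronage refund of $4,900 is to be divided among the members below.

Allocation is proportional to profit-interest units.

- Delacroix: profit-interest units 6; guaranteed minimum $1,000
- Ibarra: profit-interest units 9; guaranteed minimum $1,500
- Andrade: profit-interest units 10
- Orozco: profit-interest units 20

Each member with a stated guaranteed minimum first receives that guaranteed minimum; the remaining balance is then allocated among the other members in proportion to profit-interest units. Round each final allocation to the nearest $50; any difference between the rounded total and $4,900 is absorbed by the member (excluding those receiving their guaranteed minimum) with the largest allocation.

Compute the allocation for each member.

Delacroix: $1,000; Ibarra: $1,500; Andrade: $800; Orozco: $1,600

Minimums first: Delacroix $1,000; Ibarra $1,500. Residual $2,400.
Residual split over remaining profit-interest units 30: Andrade 800.00 → $800; Orozco 1,600.00 → $1,600.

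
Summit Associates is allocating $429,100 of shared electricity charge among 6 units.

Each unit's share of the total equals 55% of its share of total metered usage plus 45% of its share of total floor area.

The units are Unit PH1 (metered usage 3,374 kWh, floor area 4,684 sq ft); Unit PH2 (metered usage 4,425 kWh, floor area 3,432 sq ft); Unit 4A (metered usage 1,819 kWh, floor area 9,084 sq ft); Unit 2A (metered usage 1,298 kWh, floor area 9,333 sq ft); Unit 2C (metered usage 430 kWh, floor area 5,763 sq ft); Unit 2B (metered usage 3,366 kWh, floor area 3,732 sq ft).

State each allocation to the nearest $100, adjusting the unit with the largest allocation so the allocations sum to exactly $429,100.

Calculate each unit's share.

Totals — metered usage 14,712, floor area 36,028.
Combined weights (55% metered usage + 45% floor area): Unit PH1 0.1846; Unit PH2 0.2083; Unit 4A 0.1815; Unit 2A 0.1651; Unit 2C 0.0881; Unit 2B 0.1724.
Unrounded shares: Unit PH1 79,228.86; Unit PH2 89,378.46; Unit 4A 77,866.23; Unit 2A 70,843.06; Unit 2C 37,785.18; Unit 2B 73,998.21.
Rounded to nearest $100: Unit PH1 $79,200; Unit PH2 $89,400; Unit 4A $77,900; Unit 2A $70,800; Unit 2C $37,800; Unit 2B $74,000. Sum = $429,100.
Rounded total matches; no reconciliation needed.

Unit PH1: $79,200 · Unit PH2: $89,400 · Unit 4A: $77,900 · Unit 2A: $70,800 · Unit 2C: $37,800 · Unit 2B: $74,000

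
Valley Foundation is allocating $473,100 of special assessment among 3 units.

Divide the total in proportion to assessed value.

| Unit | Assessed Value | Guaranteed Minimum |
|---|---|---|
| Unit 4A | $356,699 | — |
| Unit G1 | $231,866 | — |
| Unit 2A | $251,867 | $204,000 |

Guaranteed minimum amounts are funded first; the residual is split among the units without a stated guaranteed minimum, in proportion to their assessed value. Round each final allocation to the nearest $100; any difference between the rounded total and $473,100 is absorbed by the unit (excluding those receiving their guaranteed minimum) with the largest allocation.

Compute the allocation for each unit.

Fund the minimums — Unit 2A $204,000. Residual $269,100.
Residual split over remaining assessed value 588,565: Unit 4A 163,087.68 → $163,100; Unit G1 106,012.32 → $106,000.

Unit 4A: $163,100; Unit G1: $106,000; Unit 2A: $204,000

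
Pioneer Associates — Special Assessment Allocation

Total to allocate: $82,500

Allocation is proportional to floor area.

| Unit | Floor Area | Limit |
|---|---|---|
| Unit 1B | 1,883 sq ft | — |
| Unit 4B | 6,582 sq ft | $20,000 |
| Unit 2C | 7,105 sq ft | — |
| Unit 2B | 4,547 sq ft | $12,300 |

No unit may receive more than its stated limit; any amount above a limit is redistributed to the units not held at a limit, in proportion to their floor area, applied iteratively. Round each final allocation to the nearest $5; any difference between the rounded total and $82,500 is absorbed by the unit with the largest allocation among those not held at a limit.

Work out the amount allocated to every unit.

Combined floor area = 20,117.
Proportional shares (ignoring caps): Unit 1B 7,722.20; Unit 4B 26,992.84; Unit 2C 29,137.67; Unit 2B 18,647.29.
Cap binds for Unit 4B ($20,000), Unit 2B ($12,300); remaining pool $50,200 reallocated over remaining floor area 8,988.
Redistributed shares: Unit 1B 10,516.98 → $10,515; Unit 2C 39,683.02 → $39,685.

Unit 1B: $10,515 | Unit 4B: $20,000 | Unit 2C: $39,685 | Unit 2B: $12,300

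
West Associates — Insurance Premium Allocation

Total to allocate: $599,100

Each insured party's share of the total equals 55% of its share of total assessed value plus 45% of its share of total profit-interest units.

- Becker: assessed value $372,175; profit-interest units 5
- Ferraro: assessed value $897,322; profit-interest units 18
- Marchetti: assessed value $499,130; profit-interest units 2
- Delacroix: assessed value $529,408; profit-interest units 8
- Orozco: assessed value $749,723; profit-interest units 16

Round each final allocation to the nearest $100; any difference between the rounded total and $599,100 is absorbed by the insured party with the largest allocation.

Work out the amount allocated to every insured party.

Becker: $67,700; Ferraro: $196,000; Marchetti: $65,000; Delacroix: $101,300; Orozco: $169,100

Totals — assessed value 3,047,758, profit-interest units 49.
Composite weights (55% assessed value + 45% profit-interest units): Becker 0.1131; Ferraro 0.3272; Marchetti 0.1084; Delacroix 0.1690; Orozco 0.2822.
Unrounded shares: Becker 67,746.98; Ferraro 196,047.88; Marchetti 64,966.77; Delacroix 101,251.87; Orozco 169,086.50.
After rounding ($100): Becker $67,700; Ferraro $196,000; Marchetti $65,000; Delacroix $101,300; Orozco $169,100. Sum = $599,100.
No rounding difference to absorb.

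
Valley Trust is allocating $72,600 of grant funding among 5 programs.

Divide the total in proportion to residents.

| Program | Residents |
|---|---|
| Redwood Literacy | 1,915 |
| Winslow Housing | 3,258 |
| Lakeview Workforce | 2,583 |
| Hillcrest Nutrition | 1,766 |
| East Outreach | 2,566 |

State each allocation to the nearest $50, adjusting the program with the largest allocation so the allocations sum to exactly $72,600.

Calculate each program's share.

Total residents = 12,088.
Unrounded shares: Redwood Literacy 1,915/12,088 × $72,600 = 11,501.41; Winslow Housing 3,258/12,088 × $72,600 = 19,567.41; Lakeview Workforce 2,583/12,088 × $72,600 = 15,513.39; Hillcrest Nutrition 1,766/12,088 × $72,600 = 10,606.52; East Outreach 2,566/12,088 × $72,600 = 15,411.28.
At nearest $50: Redwood Literacy $11,500; Winslow Housing $19,550; Lakeview Workforce $15,500; Hillcrest Nutrition $10,600; East Outreach $15,400. Sum = $72,550.
Difference $72,600 − $72,550 = +$50 applied to largest allocation (Winslow Housing): Winslow Housing becomes $19,600.

Redwood Literacy: $11,500 | Winslow Housing: $19,600 | Lakeview Workforce: $15,500 | Hillcrest Nutrition: $10,600 | East Outreach: $15,400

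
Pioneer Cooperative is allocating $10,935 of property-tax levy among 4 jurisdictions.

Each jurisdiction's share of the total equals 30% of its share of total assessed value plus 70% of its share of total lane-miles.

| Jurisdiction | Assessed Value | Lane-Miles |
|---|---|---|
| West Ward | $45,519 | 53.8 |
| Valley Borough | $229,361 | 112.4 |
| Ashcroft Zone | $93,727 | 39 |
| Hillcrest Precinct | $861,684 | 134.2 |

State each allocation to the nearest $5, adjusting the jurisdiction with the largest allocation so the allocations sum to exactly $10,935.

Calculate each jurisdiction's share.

Assessed value total 1,230,291; lane-miles total 339.4.
Composite weights (30% assessed value + 70% lane-miles): West Ward 0.1221; Valley Borough 0.2877; Ashcroft Zone 0.1033; Hillcrest Precinct 0.4869.
Pro-rata amounts: West Ward 1,334.73; Valley Borough 3,146.54; Ashcroft Zone 1,129.49; Hillcrest Precinct 5,324.25.
Rounded to nearest $5: West Ward $1,335; Valley Borough $3,145; Ashcroft Zone $1,130; Hillcrest Precinct $5,325. Sum = $10,935.
Rounded total matches; no reconciliation needed.

West Ward: $1,335 · Valley Borough: $3,145 · Ashcroft Zone: $1,130 · Hillcrest Precinct: $5,325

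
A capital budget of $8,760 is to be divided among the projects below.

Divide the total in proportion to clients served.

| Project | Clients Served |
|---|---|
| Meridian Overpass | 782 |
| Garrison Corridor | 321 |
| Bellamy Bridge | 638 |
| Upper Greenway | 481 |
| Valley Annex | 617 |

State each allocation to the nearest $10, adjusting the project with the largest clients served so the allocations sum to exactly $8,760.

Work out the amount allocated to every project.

Meridian Overpass: $2,420; Garrison Corridor: $990; Bellamy Bridge: $1,970; Upper Greenway: $1,480; Valley Annex: $1,900

Clients served total: 2,839.
Unrounded shares: Meridian Overpass 782/2,839 × $8,760 = 2,412.93; Garrison Corridor 321/2,839 × $8,760 = 990.48; Bellamy Bridge 638/2,839 × $8,760 = 1,968.61; Upper Greenway 481/2,839 × $8,760 = 1,484.17; Valley Annex 617/2,839 × $8,760 = 1,903.81.
After rounding ($10): Meridian Overpass $2,410; Garrison Corridor $990; Bellamy Bridge $1,970; Upper Greenway $1,480; Valley Annex $1,900. Sum = $8,750.
Difference $8,760 − $8,750 = +$10 applied to largest clients served (Meridian Overpass): Meridian Overpass becomes $2,420.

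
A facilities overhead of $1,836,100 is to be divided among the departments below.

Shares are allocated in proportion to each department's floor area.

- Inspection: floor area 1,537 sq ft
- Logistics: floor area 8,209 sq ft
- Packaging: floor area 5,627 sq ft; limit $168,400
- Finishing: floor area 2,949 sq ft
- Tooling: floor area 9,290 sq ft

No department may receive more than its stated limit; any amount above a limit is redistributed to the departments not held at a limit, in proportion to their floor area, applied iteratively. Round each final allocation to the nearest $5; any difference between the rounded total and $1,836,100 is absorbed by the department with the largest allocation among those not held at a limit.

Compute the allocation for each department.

Inspection: $116,590 · Logistics: $622,705 · Packaging: $168,400 · Finishing: $223,700 · Tooling: $704,705

Floor area total: 27,612.
Pro-rata shares before constraints: Inspection 102,205.04; Logistics 545,869.36; Packaging 374,175.53; Finishing 196,098.03; Tooling 617,752.03.
Capped: Packaging ($168,400); remaining pool $1,667,700 reallocated over remaining floor area 21,985.
Remaining shares: Inspection 116,591.08 → $116,590; Logistics 622,704.08 → $622,705; Finishing 223,700.13 → $223,700; Tooling 704,704.71 → $704,705.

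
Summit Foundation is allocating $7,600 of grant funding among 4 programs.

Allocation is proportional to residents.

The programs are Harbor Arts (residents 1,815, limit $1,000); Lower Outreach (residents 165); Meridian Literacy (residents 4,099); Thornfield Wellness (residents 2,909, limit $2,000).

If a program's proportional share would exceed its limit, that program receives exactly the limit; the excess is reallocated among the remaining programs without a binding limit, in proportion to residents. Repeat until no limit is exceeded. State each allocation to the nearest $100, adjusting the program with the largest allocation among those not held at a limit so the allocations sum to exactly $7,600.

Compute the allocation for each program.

Residents total: 8,988.
Pro-rata shares before constraints: Harbor Arts 1,534.71; Lower Outreach 139.52; Meridian Literacy 3,466.00; Thornfield Wellness 2,459.77.
Capped: Harbor Arts ($1,000), Thornfield Wellness ($2,000); remaining pool $4,600 reallocated over remaining residents 4,264.
Remaining shares: Lower Outreach 178.00 → $200; Meridian Literacy 4,422.00 → $4,400.

Harbor Arts: $1,000; Lower Outreach: $200; Meridian Literacy: $4,400; Thornfield Wellness: $2,000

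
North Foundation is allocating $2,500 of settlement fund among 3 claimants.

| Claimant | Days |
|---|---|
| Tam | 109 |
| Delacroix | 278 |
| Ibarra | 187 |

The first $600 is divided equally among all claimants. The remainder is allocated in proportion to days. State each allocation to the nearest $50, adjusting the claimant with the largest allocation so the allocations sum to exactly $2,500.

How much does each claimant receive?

Tam: $550 | Delacroix: $1,150 | Ibarra: $800

$600 shared equally gives $200 per claimant.
Remainder $1,900 by days (total 574): Tam 360.80 → $350; Delacroix 920.21 → $900; Ibarra 618.99 → $600.
Rounding difference +$50 on remainder applied to Delacroix.
Totals: Tam $200 + $350 = $550; Delacroix $200 + $950 = $1,150; Ibarra $200 + $600 = $800.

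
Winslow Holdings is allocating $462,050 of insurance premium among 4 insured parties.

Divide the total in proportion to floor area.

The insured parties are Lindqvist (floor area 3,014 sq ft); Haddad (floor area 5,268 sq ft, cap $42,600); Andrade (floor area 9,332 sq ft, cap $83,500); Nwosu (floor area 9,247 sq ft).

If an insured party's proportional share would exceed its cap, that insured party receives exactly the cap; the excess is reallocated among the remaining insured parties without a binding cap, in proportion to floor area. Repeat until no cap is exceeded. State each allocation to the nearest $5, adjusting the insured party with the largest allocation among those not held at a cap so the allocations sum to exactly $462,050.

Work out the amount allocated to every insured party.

Total floor area = 26,861.
Unconstrained shares: Lindqvist 51,845.38; Haddad 90,617.60; Andrade 160,524.57; Nwosu 159,062.45.
Capped: Haddad ($42,600), Andrade ($83,500); remaining pool $335,950 reallocated over remaining floor area 12,261.
Shares after redistribution: Lindqvist 82,583.26 → $82,585; Nwosu 253,366.74 → $253,365.

Lindqvist: $82,585 · Haddad: $42,600 · Andrade: $83,500 · Nwosu: $253,365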